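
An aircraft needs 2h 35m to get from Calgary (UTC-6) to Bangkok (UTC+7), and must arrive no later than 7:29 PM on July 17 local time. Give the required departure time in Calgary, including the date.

Target arrival in UTC: 7:29 PM − 7:00 = 12:29 PM on Jul 17.
Subtract 2 hours 35 minutes → departure 9:54 AM UTC on Jul 17.
Calgary is UTC−6:00: 9:54 AM − 6:00 = 3:54 AM on Jul 17.

3:54 AM on July 17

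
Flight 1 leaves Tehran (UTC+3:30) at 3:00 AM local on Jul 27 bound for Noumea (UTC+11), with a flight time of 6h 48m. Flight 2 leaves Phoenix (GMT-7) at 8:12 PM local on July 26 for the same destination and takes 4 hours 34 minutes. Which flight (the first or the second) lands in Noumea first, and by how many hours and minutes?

Flight 1 in UTC: 3:00 AM − 3:30 = 11:30 PM on Jul 26.
+6 hours 48 minutes → arrive 6:18 AM UTC on Jul 27.
Flight 2 in UTC: 8:12 PM + 7:00 = 3:12 AM on Jul 27.
+4 hours and 34 minutes → arrive 7:46 AM UTC on Jul 27.
Flight 1 lands earlier by 1 hour 28 minutes.

the first, by 1 hour 28 minutes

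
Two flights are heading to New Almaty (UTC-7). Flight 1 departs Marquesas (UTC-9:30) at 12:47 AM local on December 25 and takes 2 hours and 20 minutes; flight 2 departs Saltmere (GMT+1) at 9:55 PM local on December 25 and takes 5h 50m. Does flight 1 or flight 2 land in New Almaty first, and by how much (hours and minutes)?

Flight 1 in UTC: 12:47 AM + 9:30 = 10:17 AM on Dec 25.
+2 hours 20 minutes → arrive 12:37 PM UTC on Dec 25.
Flight 2 in UTC: 9:55 PM − 1:00 = 8:55 PM on Dec 25.
+5 hours 50 minutes → arrive 2:45 AM UTC on Dec 26.
Flight 1 lands earlier by 14 hours 8 minutes.

the first, by 14 hours 8 minutes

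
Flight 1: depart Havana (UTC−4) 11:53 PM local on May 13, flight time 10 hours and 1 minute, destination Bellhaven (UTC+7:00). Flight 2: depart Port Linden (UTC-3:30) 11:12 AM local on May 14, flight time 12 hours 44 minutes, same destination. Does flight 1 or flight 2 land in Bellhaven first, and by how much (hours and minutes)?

Flight 1 in UTC: 11:53 PM + 4:00 = 3:53 AM on May 14.
+10 hours 1 minute → arrive 1:54 PM UTC on May 14.
Flight 2 in UTC: 11:12 AM + 3:30 = 2:42 PM on May 14.
+12 hours 44 minutes → arrive 3:26 AM UTC on May 15.
Flight 1 lands earlier by 13 hours 32 minutes.

the first, by 13 hours 32 minutes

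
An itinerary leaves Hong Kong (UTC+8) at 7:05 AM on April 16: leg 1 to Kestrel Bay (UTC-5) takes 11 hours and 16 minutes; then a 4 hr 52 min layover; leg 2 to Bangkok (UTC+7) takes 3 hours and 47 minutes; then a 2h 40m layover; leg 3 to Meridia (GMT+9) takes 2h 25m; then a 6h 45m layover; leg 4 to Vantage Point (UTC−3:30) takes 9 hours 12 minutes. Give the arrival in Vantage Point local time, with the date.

12:32 PM on April 17

Convert departure to UTC: 7:05 AM − 8:00 = 11:05 PM UTC on Apr 15.
Add 11 hours 16 minutes leg 1 → 10:21 AM UTC (Apr 16).
Add 4 hours and 52 minutes layover in Kestrel Bay → 3:13 PM UTC.
Add 3 hours and 47 minutes leg 2 → 7:00 PM UTC.
Add 2 hours and 40 minutes layover in Bangkok → 9:40 PM UTC.
Add 2 hours and 25 minutes leg 3 → 12:05 AM UTC (Apr 17).
Add 6 hours 45 minutes layover in Meridia → 6:50 AM UTC.
Add 9 hours 12 minutes leg 4 → 4:02 PM UTC.
Vantage Point is UTC−3:30, so local arrival = 4:02 PM − 3:30 = 12:32 PM on Apr 17.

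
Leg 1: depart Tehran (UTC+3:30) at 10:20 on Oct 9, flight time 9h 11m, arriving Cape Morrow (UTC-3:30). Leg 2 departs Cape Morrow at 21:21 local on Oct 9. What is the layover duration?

8 hours 50 minutes

Convert departure to UTC: 10:20 − 3:30 = 06:50 UTC on Oct 9.
Add 9 hours and 11 minutes flight time → 16:01 UTC.
Cape Morrow is UTC−3:30, so local arrival = 16:01 − 3:30 = 12:31 on Oct 9.
Layover = 21:21 − 12:31 = 8 hours 50 minutes.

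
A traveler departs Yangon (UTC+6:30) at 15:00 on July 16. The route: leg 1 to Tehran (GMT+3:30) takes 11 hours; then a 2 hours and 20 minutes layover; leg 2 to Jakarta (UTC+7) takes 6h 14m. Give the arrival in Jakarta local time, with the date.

Convert departure to UTC: 15:00 − 6:30 = 08:30 UTC on Jul 16.
Add 11 hours leg 1 → 19:30 UTC.
Add 2 hours and 20 minutes layover in Tehran → 21:50 UTC.
Add 6 hours 14 minutes leg 2 → 04:04 UTC (Jul 17).
Jakarta is UTC+7:00, so local arrival = 04:04 + 7:00 = 11:04 on Jul 17.

11:04 on July 17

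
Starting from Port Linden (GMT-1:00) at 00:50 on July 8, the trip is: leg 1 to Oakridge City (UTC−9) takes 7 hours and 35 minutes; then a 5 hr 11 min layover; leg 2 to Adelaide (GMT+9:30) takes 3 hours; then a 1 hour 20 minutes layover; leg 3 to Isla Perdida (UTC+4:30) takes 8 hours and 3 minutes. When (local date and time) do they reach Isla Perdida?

Convert departure to UTC: 00:50 + 1:00 = 01:50 UTC on Jul 8.
Add 7 hours 35 minutes leg 1 → 09:25 UTC.
Add 5 hours and 11 minutes layover in Oakridge City → 14:36 UTC.
Add 3 hours leg 2 → 17:36 UTC.
Add 1 hour 20 minutes layover in Adelaide → 18:56 UTC.
Add 8 hours and 3 minutes leg 3 → 02:59 UTC (Jul 9).
Isla Perdida is UTC+4:30, so local arrival = 02:59 + 4:30 = 07:29 on Jul 9.

07:29 on July 9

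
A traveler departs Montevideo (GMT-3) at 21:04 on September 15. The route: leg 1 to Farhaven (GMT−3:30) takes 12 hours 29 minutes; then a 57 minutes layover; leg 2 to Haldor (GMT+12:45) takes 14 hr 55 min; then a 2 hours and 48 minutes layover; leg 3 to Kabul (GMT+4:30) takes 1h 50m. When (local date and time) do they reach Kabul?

13:33 on Sep 17

Convert departure to UTC: 21:04 + 3:00 = 00:04 UTC on Sep 16.
Add 12 hours 29 minutes leg 1 → 12:33 UTC.
Add 57 minutes layover in Farhaven → 13:30 UTC.
Add 14 hours 55 minutes leg 2 → 04:25 UTC (Sep 17).
Add 2 hours 48 minutes layover in Haldor → 07:13 UTC.
Add 1 hour and 50 minutes leg 3 → 09:03 UTC.
Kabul is UTC+4:30, so local arrival = 09:03 + 4:30 = 13:33 on Sep 17.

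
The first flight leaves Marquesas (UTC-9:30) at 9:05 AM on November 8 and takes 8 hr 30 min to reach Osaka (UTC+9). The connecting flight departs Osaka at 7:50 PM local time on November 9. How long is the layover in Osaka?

7 hours 45 minutes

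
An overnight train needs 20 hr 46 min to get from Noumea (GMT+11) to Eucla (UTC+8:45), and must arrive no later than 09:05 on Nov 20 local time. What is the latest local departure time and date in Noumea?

14:34 on November 19

Target arrival in UTC: 09:05 − 8:45 = 00:20 on Nov 20.
Subtract 20 hours and 46 minutes → departure 03:34 UTC on Nov 19.
Noumea is UTC+11:00: 03:34 + 11:00 = 14:34 on Nov 19.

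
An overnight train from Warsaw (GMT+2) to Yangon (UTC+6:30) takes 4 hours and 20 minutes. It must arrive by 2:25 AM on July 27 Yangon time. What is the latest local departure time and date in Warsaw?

Target arrival in UTC: 2:25 AM − 6:30 = 7:55 PM on Jul 26.
Subtract 4 hours and 20 minutes → departure 3:35 PM UTC on Jul 26.
Warsaw is UTC+2:00: 3:35 PM + 2:00 = 5:35 PM on Jul 26.

5:35 PM on July 26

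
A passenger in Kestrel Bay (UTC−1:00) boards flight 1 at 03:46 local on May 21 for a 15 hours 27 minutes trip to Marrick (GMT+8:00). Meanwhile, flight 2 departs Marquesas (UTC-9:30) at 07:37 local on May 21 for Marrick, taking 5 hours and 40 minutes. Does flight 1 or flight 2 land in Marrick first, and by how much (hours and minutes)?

the first, by 2 hours 34 minutes

Flight 1 in UTC: 03:46 + 1:00 = 04:46 on May 21.
+15 hours and 27 minutes → arrive 20:13 UTC on May 21.
Flight 2 in UTC: 07:37 + 9:30 = 17:07 on May 21.
+5 hours 40 minutes → arrive 22:47 UTC on May 21.
Flight 1 lands earlier by 2 hours 34 minutes.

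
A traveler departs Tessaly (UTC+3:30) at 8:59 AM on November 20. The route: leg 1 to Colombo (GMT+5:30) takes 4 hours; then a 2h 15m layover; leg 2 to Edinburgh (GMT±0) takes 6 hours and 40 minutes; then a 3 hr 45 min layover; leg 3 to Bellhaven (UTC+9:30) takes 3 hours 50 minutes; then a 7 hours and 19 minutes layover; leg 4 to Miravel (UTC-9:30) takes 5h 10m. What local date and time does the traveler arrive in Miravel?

Convert departure to UTC: 8:59 AM − 3:30 = 5:29 AM UTC on Nov 20.
Add 4 hours leg 1 → 9:29 AM UTC.
Add 2 hours and 15 minutes layover in Colombo → 11:44 AM UTC.
Add 6 hours 40 minutes leg 2 → 6:24 PM UTC.
Add 3 hours and 45 minutes layover in Edinburgh → 10:09 PM UTC.
Add 3 hours and 50 minutes leg 3 → 1:59 AM UTC (Nov 21).
Add 7 hours 19 minutes layover in Bellhaven → 9:18 AM UTC.
Add 5 hours 10 minutes leg 4 → 2:28 PM UTC.
Miravel is UTC−9:30, so local arrival = 2:28 PM − 9:30 = 4:58 AM on Nov 21.

4:58 AM on November 21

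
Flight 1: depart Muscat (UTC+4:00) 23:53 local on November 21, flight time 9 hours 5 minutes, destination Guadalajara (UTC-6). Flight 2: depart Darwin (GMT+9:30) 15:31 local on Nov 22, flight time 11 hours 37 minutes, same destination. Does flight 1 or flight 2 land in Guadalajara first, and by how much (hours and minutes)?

the first, by 12 hours 40 minutes

Flight 1 in UTC: 23:53 − 4:00 = 19:53 on Nov 21.
+9 hours 5 minutes → arrive 04:58 UTC on Nov 22.
Flight 2 in UTC: 15:31 − 9:30 = 06:01 on Nov 22.
+11 hours and 37 minutes → arrive 17:38 UTC on Nov 22.
Flight 1 lands earlier by 12 hours 40 minutes.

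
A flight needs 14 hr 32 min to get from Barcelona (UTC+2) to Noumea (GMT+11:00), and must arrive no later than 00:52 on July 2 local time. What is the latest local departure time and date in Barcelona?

Target arrival in UTC: 00:52 − 11:00 = 13:52 on Jul 1.
Subtract 14 hours 32 minutes → departure 23:20 UTC on Jun 30.
Barcelona is UTC+2:00: 23:20 + 2:00 = 01:20 on Jul 1.

01:20 on July 1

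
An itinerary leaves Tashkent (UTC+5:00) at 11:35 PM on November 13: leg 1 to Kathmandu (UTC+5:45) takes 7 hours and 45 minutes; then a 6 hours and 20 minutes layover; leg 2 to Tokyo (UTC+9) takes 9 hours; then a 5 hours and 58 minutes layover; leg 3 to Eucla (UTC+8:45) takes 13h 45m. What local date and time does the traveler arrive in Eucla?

Convert departure to UTC: 11:35 PM − 5:00 = 6:35 PM UTC on Nov 13.
Add 7 hours 45 minutes leg 1 → 2:20 AM UTC (Nov 14).
Add 6 hours 20 minutes layover in Kathmandu → 8:40 AM UTC.
Add 9 hours leg 2 → 5:40 PM UTC.
Add 5 hours and 58 minutes layover in Tokyo → 11:38 PM UTC.
Add 13 hours and 45 minutes leg 3 → 1:23 PM UTC (Nov 15).
Eucla is UTC+8:45, so local arrival = 1:23 PM + 8:45 = 10:08 PM on Nov 15.

10:08 PM on November 15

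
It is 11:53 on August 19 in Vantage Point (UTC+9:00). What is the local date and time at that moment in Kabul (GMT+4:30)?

07:23 on Aug 19

In UTC: 11:53 − 9:00 = 02:53 on Aug 19.
Kabul is UTC+4:30: 02:53 + 4:30 = 07:23 on Aug 19.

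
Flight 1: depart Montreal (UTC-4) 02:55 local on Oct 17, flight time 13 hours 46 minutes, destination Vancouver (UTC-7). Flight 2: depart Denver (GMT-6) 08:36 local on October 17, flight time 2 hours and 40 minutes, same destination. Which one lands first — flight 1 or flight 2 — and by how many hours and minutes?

Flight 1 in UTC: 02:55 + 4:00 = 06:55 on Oct 17.
+13 hours 46 minutes → arrive 20:41 UTC on Oct 17.
Flight 2 in UTC: 08:36 + 6:00 = 14:36 on Oct 17.
+2 hours 40 minutes → arrive 17:16 UTC on Oct 17.
Flight 2 lands earlier by 3 hours 25 minutes.

the second, by 3 hours 25 minutes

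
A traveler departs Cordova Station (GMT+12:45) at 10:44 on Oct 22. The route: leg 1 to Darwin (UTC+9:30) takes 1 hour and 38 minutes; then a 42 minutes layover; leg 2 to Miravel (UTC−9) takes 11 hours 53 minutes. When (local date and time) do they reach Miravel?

03:12 on October 22

Convert departure to UTC: 10:44 − 12:45 = 21:59 UTC on Oct 21.
Add 1 hour 38 minutes leg 1 → 23:37 UTC.
Add 42 minutes layover in Darwin → 00:19 UTC (Oct 22).
Add 11 hours and 53 minutes leg 2 → 12:12 UTC.
Miravel is UTC−9:00, so local arrival = 12:12 − 9:00 = 03:12 on Oct 22.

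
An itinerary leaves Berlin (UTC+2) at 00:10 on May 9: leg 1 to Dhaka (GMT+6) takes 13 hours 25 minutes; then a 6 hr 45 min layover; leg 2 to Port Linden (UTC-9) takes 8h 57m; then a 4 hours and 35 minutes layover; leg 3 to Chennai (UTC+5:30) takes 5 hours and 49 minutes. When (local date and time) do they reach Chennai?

19:11 on May 10

Convert departure to UTC: 00:10 − 2:00 = 22:10 UTC on May 8.
Add 13 hours and 25 minutes leg 1 → 11:35 UTC (May 9).
Add 6 hours and 45 minutes layover in Dhaka → 18:20 UTC.
Add 8 hours 57 minutes leg 2 → 03:17 UTC (May 10).
Add 4 hours 35 minutes layover in Port Linden → 07:52 UTC.
Add 5 hours and 49 minutes leg 3 → 13:41 UTC.
Chennai is UTC+5:30, so local arrival = 13:41 + 5:30 = 19:11 on May 10.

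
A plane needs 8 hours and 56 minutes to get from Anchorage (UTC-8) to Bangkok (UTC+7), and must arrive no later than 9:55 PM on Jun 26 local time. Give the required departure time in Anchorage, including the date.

9:59 PM on Jun 25

Target arrival in UTC: 9:55 PM − 7:00 = 2:55 PM on Jun 26.
Subtract 8 hours and 56 minutes → departure 5:59 AM UTC on Jun 26.
Anchorage is UTC−8:00: 5:59 AM − 8:00 = 9:59 PM on Jun 25.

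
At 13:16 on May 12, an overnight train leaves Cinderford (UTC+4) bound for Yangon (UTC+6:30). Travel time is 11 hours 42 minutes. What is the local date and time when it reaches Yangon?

03:28 on May 13

Convert departure to UTC: 13:16 − 4:00 = 09:16 UTC on May 12.
Add 11 hours 42 minutes travel time → 20:58 UTC.
Yangon is UTC+6:30, so local arrival = 20:58 + 6:30 = 03:28 on May 13.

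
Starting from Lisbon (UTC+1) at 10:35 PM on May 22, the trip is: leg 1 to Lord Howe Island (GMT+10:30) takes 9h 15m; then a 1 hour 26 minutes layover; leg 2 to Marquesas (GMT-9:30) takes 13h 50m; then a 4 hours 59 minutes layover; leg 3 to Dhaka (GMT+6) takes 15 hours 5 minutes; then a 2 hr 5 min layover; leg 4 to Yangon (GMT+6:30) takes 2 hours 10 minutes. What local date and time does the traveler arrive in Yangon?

Convert departure to UTC: 10:35 PM − 1:00 = 9:35 PM UTC on May 22.
Add 9 hours 15 minutes leg 1 → 6:50 AM UTC (May 23).
Add 1 hour 26 minutes layover in Lord Howe Island → 8:16 AM UTC.
Add 13 hours and 50 minutes leg 2 → 10:06 PM UTC.
Add 4 hours 59 minutes layover in Marquesas → 3:05 AM UTC (May 24).
Add 15 hours and 5 minutes leg 3 → 6:10 PM UTC.
Add 2 hours 5 minutes layover in Dhaka → 8:15 PM UTC.
Add 2 hours and 10 minutes leg 4 → 10:25 PM UTC.
Yangon is UTC+6:30, so local arrival = 10:25 PM + 6:30 = 4:55 AM on May 25.

4:55 AM on May 25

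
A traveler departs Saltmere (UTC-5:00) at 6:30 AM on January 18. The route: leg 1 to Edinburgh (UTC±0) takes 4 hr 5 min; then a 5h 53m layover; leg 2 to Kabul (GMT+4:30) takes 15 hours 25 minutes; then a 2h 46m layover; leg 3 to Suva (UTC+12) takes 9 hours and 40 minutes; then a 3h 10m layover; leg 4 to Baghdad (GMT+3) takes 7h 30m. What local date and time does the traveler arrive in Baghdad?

2:59 PM on January 20

Convert departure to UTC: 6:30 AM + 5:00 = 11:30 AM UTC on Jan 18.
Add 4 hours and 5 minutes leg 1 → 3:35 PM UTC.
Add 5 hours 53 minutes layover in Edinburgh → 9:28 PM UTC.
Add 15 hours and 25 minutes leg 2 → 12:53 PM UTC (Jan 19).
Add 2 hours and 46 minutes layover in Kabul → 3:39 PM UTC.
Add 9 hours 40 minutes leg 3 → 1:19 AM UTC (Jan 20).
Add 3 hours 10 minutes layover in Suva → 4:29 AM UTC.
Add 7 hours and 30 minutes leg 4 → 11:59 AM UTC.
Baghdad is UTC+3:00, so local arrival = 11:59 AM + 3:00 = 2:59 PM on Jan 20.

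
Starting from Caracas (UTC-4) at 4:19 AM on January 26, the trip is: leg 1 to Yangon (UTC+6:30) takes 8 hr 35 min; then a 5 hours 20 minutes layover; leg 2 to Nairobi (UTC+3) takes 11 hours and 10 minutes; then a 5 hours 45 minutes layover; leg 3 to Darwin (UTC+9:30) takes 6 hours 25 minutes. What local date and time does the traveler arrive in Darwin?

7:04 AM on January 28

Convert departure to UTC: 4:19 AM + 4:00 = 8:19 AM UTC on Jan 26.
Add 8 hours and 35 minutes leg 1 → 4:54 PM UTC.
Add 5 hours and 20 minutes layover in Yangon → 10:14 PM UTC.
Add 11 hours 10 minutes leg 2 → 9:24 AM UTC (Jan 27).
Add 5 hours 45 minutes layover in Nairobi → 3:09 PM UTC.
Add 6 hours 25 minutes leg 3 → 9:34 PM UTC.
Darwin is UTC+9:30, so local arrival = 9:34 PM + 9:30 = 7:04 AM on Jan 28.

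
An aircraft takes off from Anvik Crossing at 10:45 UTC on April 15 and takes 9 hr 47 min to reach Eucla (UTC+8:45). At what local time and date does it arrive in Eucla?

05:17 on Apr 16

Departure is given in UTC: 10:45 on Apr 15.
Add 9 hours 47 minutes → 20:32 UTC.
Eucla is UTC+8:45: 20:32 + 8:45 = 05:17 on Apr 16.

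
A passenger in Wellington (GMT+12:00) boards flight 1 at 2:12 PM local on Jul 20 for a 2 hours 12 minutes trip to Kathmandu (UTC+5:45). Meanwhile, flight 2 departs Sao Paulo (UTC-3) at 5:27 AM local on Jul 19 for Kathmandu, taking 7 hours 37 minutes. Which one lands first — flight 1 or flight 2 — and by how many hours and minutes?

Flight 1 in UTC: 2:12 PM − 12:00 = 2:12 AM on Jul 20.
+2 hours 12 minutes → arrive 4:24 AM UTC on Jul 20.
Flight 2 in UTC: 5:27 AM + 3:00 = 8:27 AM on Jul 19.
+7 hours 37 minutes → arrive 4:04 PM UTC on Jul 19.
Flight 2 lands earlier by 12 hours 20 minutes.

the second, by 12 hours 20 minutes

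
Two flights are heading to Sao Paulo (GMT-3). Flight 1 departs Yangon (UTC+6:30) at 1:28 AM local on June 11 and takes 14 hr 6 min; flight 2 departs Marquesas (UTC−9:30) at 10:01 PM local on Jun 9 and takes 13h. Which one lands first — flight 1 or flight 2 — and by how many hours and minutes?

the second, by 12 hours 33 minutes

Flight 1 in UTC: 1:28 AM − 6:30 = 6:58 PM on Jun 10.
+14 hours and 6 minutes → arrive 9:04 AM UTC on Jun 11.
Flight 2 in UTC: 10:01 PM + 9:30 = 7:31 AM on Jun 10.
+13 hours → arrive 8:31 PM UTC on Jun 10.
Flight 2 lands earlier by 12 hours 33 minutes.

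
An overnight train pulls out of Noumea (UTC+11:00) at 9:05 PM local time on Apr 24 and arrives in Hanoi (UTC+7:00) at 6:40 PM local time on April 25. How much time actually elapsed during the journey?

25 hours 35 minutes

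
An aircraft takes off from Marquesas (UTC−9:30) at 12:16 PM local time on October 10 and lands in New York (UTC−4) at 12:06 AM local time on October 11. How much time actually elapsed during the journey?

Departure in UTC: 12:16 PM + 9:30 = 9:46 PM on Oct 10.
Arrival in UTC: 12:06 AM + 4:00 = 4:06 AM on Oct 11.
Elapsed = 4:06 AM − 9:46 PM (+1 day) = 6 hours 20 minutes.

6 hours 20 minutes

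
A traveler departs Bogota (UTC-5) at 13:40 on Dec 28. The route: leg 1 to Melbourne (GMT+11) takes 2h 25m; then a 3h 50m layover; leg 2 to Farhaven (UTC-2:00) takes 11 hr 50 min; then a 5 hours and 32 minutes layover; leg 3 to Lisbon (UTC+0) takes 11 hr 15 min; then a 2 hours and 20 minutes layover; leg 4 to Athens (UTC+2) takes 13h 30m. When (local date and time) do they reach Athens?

23:22 on December 30

Convert departure to UTC: 13:40 + 5:00 = 18:40 UTC on Dec 28.
Add 2 hours and 25 minutes leg 1 → 21:05 UTC.
Add 3 hours and 50 minutes layover in Melbourne → 00:55 UTC (Dec 29).
Add 11 hours 50 minutes leg 2 → 12:45 UTC.
Add 5 hours 32 minutes layover in Farhaven → 18:17 UTC.
Add 11 hours 15 minutes leg 3 → 05:32 UTC (Dec 30).
Add 2 hours and 20 minutes layover in Lisbon → 07:52 UTC.
Add 13 hours and 30 minutes leg 4 → 21:22 UTC.
Athens is UTC+2:00, so local arrival = 21:22 + 2:00 = 23:22 on Dec 30.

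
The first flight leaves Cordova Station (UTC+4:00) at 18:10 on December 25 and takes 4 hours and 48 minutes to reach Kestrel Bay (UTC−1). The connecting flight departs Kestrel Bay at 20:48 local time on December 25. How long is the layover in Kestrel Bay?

2 hours 50 minutes

Convert departure to UTC: 18:10 − 4:00 = 14:10 UTC on Dec 25.
Add 4 hours and 48 minutes flight time → 18:58 UTC.
Kestrel Bay is UTC−1:00, so local arrival = 18:58 − 1:00 = 17:58 on Dec 25.
Layover = 20:48 − 17:58 = 2 hours 50 minutes.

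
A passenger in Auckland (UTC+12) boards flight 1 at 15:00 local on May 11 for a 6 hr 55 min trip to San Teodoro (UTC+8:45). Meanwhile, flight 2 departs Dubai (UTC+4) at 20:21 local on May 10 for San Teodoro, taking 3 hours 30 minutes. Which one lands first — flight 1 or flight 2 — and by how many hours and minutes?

Flight 1 in UTC: 15:00 − 12:00 = 03:00 on May 11.
+6 hours 55 minutes → arrive 09:55 UTC on May 11.
Flight 2 in UTC: 20:21 − 4:00 = 16:21 on May 10.
+3 hours 30 minutes → arrive 19:51 UTC on May 10.
Flight 2 lands earlier by 14 hours 4 minutes.

the second, by 14 hours 4 minutes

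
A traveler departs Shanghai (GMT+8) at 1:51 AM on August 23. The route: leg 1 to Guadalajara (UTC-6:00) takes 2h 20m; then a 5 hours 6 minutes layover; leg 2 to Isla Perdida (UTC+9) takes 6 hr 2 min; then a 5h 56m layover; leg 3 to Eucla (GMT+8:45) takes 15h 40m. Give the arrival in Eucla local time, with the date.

1:40 PM on August 24

Convert departure to UTC: 1:51 AM − 8:00 = 5:51 PM UTC on Aug 22.
Add 2 hours and 20 minutes leg 1 → 8:11 PM UTC.
Add 5 hours 6 minutes layover in Guadalajara → 1:17 AM UTC (Aug 23).
Add 6 hours and 2 minutes leg 2 → 7:19 AM UTC.
Add 5 hours and 56 minutes layover in Isla Perdida → 1:15 PM UTC.
Add 15 hours and 40 minutes leg 3 → 4:55 AM UTC (Aug 24).
Eucla is UTC+8:45, so local arrival = 4:55 AM + 8:45 = 1:40 PM on Aug 24.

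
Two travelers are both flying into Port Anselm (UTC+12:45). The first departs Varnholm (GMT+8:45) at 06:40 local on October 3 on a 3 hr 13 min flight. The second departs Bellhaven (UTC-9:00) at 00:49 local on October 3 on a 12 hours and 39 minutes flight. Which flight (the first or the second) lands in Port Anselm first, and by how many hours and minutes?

the first, by 21 hours 20 minutes

Flight 1 in UTC: 06:40 − 8:45 = 21:55 on Oct 2.
+3 hours and 13 minutes → arrive 01:08 UTC on Oct 3.
Flight 2 in UTC: 00:49 + 9:00 = 09:49 on Oct 3.
+12 hours and 39 minutes → arrive 22:28 UTC on Oct 3.
Flight 1 lands earlier by 21 hours 20 minutes.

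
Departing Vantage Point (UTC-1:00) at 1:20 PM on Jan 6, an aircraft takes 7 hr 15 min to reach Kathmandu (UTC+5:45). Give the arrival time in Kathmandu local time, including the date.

Kathmandu is 6:45 ahead of Vantage Point.
After 7 hours 15 minutes it is 8:35 PM in Vantage Point.
Shift by the zone difference: 8:35 PM + 6:45 = 3:20 AM on Jan 7 in Kathmandu.

3:20 AM on January 7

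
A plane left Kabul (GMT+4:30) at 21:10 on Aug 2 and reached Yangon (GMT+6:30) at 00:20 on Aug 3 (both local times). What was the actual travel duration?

Yangon is 2:00 ahead of Kabul.
Clock-face elapsed time (ignoring zones) is 3 hours 10 minutes.
Actual elapsed = 3 hours 10 minutes − 2:00 = 1 hour 10 minutes.

1 hour 10 minutes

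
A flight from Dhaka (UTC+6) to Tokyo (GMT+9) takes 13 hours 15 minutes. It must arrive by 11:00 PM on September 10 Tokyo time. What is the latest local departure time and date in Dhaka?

6:45 AM on September 10

Target arrival in UTC: 11:00 PM − 9:00 = 2:00 PM on Sep 10.
Subtract 13 hours and 15 minutes → departure 12:45 AM UTC on Sep 10.
Dhaka is UTC+6:00: 12:45 AM + 6:00 = 6:45 AM on Sep 10.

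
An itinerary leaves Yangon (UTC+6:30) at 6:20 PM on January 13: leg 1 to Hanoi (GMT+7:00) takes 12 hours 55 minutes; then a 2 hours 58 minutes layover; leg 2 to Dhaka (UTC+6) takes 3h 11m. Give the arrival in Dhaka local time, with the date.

12:54 PM on January 14

Convert departure to UTC: 6:20 PM − 6:30 = 11:50 AM UTC on Jan 13.
Add 12 hours and 55 minutes leg 1 → 12:45 AM UTC (Jan 14).
Add 2 hours 58 minutes layover in Hanoi → 3:43 AM UTC.
Add 3 hours 11 minutes leg 2 → 6:54 AM UTC.
Dhaka is UTC+6:00, so local arrival = 6:54 AM + 6:00 = 12:54 PM on Jan 14.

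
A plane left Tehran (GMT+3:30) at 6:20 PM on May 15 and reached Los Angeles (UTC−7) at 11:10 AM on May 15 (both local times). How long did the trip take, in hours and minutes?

Departure in UTC: 6:20 PM − 3:30 = 2:50 PM on May 15.
Arrival in UTC: 11:10 AM + 7:00 = 6:10 PM on May 15.
Elapsed = 6:10 PM − 2:50 PM = 3 hours 20 minutes.

3 hours 20 minutes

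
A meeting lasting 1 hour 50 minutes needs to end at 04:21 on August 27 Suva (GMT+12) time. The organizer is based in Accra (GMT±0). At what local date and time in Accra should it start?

14:31 on August 26

Target end time in UTC: 04:21 − 12:00 = 16:21 on Aug 26.
Subtract 1 hour 50 minutes → start 14:31 UTC on Aug 26.
Accra is UTC+0, so start is 14:31 on Aug 26.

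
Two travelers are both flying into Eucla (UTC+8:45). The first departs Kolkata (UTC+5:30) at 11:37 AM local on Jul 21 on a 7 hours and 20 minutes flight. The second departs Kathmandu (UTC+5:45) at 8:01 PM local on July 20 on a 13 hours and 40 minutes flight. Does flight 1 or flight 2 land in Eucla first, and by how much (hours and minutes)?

Flight 1 in UTC: 11:37 AM − 5:30 = 6:07 AM on Jul 21.
+7 hours 20 minutes → arrive 1:27 PM UTC on Jul 21.
Flight 2 in UTC: 8:01 PM − 5:45 = 2:16 PM on Jul 20.
+13 hours and 40 minutes → arrive 3:56 AM UTC on Jul 21.
Flight 2 lands earlier by 9 hours 31 minutes.

the second, by 9 hours 31 minutes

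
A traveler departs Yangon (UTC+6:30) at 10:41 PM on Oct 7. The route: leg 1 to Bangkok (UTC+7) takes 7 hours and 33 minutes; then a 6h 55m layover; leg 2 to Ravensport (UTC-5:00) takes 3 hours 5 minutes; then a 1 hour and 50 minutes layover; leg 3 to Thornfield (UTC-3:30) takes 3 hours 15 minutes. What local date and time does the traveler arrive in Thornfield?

11:19 AM on October 8

Convert departure to UTC: 10:41 PM − 6:30 = 4:11 PM UTC on Oct 7.
Add 7 hours and 33 minutes leg 1 → 11:44 PM UTC.
Add 6 hours and 55 minutes layover in Bangkok → 6:39 AM UTC (Oct 8).
Add 3 hours and 5 minutes leg 2 → 9:44 AM UTC.
Add 1 hour 50 minutes layover in Ravensport → 11:34 AM UTC.
Add 3 hours 15 minutes leg 3 → 2:49 PM UTC.
Thornfield is UTC−3:30, so local arrival = 2:49 PM − 3:30 = 11:19 AM on Oct 8.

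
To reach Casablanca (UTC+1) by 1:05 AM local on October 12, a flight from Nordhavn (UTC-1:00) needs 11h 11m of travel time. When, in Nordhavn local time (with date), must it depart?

Target arrival in UTC: 1:05 AM − 1:00 = 12:05 AM on Oct 12.
Subtract 11 hours 11 minutes → departure 12:54 PM UTC on Oct 11.
Nordhavn is UTC−1:00: 12:54 PM − 1:00 = 11:54 AM on Oct 11.

11:54 AM on Oct 11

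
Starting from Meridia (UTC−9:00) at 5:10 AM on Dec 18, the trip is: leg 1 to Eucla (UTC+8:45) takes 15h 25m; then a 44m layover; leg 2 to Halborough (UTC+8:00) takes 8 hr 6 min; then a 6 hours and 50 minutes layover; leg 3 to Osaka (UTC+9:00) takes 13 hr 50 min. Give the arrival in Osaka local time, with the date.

8:05 PM on December 20

Convert departure to UTC: 5:10 AM + 9:00 = 2:10 PM UTC on Dec 18.
Add 15 hours and 25 minutes leg 1 → 5:35 AM UTC (Dec 19).
Add 44 minutes layover in Eucla → 6:19 AM UTC.
Add 8 hours and 6 minutes leg 2 → 2:25 PM UTC.
Add 6 hours 50 minutes layover in Halborough → 9:15 PM UTC.
Add 13 hours 50 minutes leg 3 → 11:05 AM UTC (Dec 20).
Osaka is UTC+9:00, so local arrival = 11:05 AM + 9:00 = 8:05 PM on Dec 20.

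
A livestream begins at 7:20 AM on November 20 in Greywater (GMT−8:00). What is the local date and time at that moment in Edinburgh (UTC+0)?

3:20 PM on November 20

Edinburgh is 8:00 ahead of Greywater.
Shift by the zone difference: 7:20 AM + 8:00 = 3:20 PM on Nov 20 in Edinburgh.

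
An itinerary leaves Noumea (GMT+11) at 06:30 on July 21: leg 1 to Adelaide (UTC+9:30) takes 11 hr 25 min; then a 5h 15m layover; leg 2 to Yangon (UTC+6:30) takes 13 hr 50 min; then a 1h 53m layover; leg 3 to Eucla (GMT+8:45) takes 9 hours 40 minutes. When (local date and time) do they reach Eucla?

Convert departure to UTC: 06:30 − 11:00 = 19:30 UTC on Jul 20.
Add 11 hours 25 minutes leg 1 → 06:55 UTC (Jul 21).
Add 5 hours and 15 minutes layover in Adelaide → 12:10 UTC.
Add 13 hours and 50 minutes leg 2 → 02:00 UTC (Jul 22).
Add 1 hour 53 minutes layover in Yangon → 03:53 UTC.
Add 9 hours 40 minutes leg 3 → 13:33 UTC.
Eucla is UTC+8:45, so local arrival = 13:33 + 8:45 = 22:18 on Jul 22.

22:18 on July 22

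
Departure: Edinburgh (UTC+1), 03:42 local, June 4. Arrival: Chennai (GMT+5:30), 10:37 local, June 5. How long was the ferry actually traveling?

26 hours 25 minutes

Chennai is 4:30 ahead of Edinburgh.
Clock-face elapsed time (ignoring zones) is 30 hours 55 minutes.
Actual elapsed = 30 hours 55 minutes − 4:30 = 26 hours 25 minutes.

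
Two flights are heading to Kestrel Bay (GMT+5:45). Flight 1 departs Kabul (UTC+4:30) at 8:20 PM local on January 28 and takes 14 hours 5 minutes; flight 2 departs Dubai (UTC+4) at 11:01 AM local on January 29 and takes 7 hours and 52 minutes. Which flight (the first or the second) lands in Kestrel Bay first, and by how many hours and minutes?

Flight 1 in UTC: 8:20 PM − 4:30 = 3:50 PM on Jan 28.
+14 hours and 5 minutes → arrive 5:55 AM UTC on Jan 29.
Flight 2 in UTC: 11:01 AM − 4:00 = 7:01 AM on Jan 29.
+7 hours 52 minutes → arrive 2:53 PM UTC on Jan 29.
Flight 1 lands earlier by 8 hours 58 minutes.

the first, by 8 hours 58 minutes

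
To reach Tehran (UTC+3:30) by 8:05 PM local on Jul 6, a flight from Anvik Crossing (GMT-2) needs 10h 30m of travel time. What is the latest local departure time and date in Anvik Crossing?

4:05 AM on July 6

Target arrival in UTC: 8:05 PM − 3:30 = 4:35 PM on Jul 6.
Subtract 10 hours 30 minutes → departure 6:05 AM UTC on Jul 6.
Anvik Crossing is UTC−2:00: 6:05 AM − 2:00 = 4:05 AM on Jul 6.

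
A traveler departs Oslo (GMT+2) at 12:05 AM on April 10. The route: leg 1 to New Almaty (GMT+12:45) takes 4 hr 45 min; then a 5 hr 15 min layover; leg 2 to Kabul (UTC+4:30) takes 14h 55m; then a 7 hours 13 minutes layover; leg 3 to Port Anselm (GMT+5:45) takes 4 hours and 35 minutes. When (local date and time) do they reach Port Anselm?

Convert departure to UTC: 12:05 AM − 2:00 = 10:05 PM UTC on Apr 9.
Add 4 hours and 45 minutes leg 1 → 2:50 AM UTC (Apr 10).
Add 5 hours and 15 minutes layover in New Almaty → 8:05 AM UTC.
Add 14 hours 55 minutes leg 2 → 11:00 PM UTC.
Add 7 hours 13 minutes layover in Kabul → 6:13 AM UTC (Apr 11).
Add 4 hours and 35 minutes leg 3 → 10:48 AM UTC.
Port Anselm is UTC+5:45, so local arrival = 10:48 AM + 5:45 = 4:33 PM on Apr 11.

4:33 PM on April 11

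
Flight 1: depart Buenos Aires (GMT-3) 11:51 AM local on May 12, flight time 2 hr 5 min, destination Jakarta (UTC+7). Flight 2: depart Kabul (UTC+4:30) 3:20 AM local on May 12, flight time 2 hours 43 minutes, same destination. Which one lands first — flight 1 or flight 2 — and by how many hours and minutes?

Flight 1 in UTC: 11:51 AM + 3:00 = 2:51 PM on May 12.
+2 hours 5 minutes → arrive 4:56 PM UTC on May 12.
Flight 2 in UTC: 3:20 AM − 4:30 = 10:50 PM on May 11.
+2 hours and 43 minutes → arrive 1:33 AM UTC on May 12.
Flight 2 lands earlier by 15 hours 23 minutes.

the second, by 15 hours 23 minutes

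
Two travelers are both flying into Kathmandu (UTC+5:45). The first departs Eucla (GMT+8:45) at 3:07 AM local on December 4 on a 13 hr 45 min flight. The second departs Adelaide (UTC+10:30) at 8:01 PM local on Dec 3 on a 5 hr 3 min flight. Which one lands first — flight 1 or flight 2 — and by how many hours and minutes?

the second, by 17 hours 33 minutes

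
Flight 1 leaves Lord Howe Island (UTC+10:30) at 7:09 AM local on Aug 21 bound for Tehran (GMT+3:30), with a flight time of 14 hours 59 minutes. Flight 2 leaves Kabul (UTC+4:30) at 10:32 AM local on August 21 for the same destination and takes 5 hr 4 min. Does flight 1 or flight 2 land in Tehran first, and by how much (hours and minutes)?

Flight 1 in UTC: 7:09 AM − 10:30 = 8:39 PM on Aug 20.
+14 hours 59 minutes → arrive 11:38 AM UTC on Aug 21.
Flight 2 in UTC: 10:32 AM − 4:30 = 6:02 AM on Aug 21.
+5 hours and 4 minutes → arrive 11:06 AM UTC on Aug 21.
Flight 2 lands earlier by 32 minutes.

the second, by 32 minutes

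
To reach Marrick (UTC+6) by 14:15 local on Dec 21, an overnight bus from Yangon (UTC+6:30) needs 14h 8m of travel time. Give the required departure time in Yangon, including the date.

00:37 on Dec 21

Target arrival in UTC: 14:15 − 6:00 = 08:15 on Dec 21.
Subtract 14 hours and 8 minutes → departure 18:07 UTC on Dec 20.
Yangon is UTC+6:30: 18:07 + 6:30 = 00:37 on Dec 21.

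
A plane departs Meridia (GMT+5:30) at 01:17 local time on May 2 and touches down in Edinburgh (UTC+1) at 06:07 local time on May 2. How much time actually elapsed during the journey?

Departure in UTC: 01:17 − 5:30 = 19:47 on May 1.
Arrival in UTC: 06:07 − 1:00 = 05:07 on May 2.
Elapsed = 05:07 − 19:47 (+1 day) = 9 hours 20 minutes.

9 hours 20 minutes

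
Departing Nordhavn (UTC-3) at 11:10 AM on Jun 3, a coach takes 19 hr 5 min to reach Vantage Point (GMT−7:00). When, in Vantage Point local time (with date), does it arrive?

Convert departure to UTC: 11:10 AM + 3:00 = 2:10 PM UTC on Jun 3.
Add 19 hours 5 minutes travel time → 9:15 AM UTC (Jun 4).
Vantage Point is UTC−7:00, so local arrival = 9:15 AM − 7:00 = 2:15 AM on Jun 4.

2:15 AM on Jun 4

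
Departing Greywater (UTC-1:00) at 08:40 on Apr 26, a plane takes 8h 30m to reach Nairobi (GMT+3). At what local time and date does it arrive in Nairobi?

21:10 on Apr 26

Convert departure to UTC: 08:40 + 1:00 = 09:40 UTC on Apr 26.
Add 8 hours and 30 minutes travel time → 18:10 UTC.
Nairobi is UTC+3:00, so local arrival = 18:10 + 3:00 = 21:10 on Apr 26.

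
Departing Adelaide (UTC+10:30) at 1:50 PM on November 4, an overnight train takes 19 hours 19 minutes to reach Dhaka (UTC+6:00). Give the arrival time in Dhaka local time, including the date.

4:39 AM on Nov 5

Convert departure to UTC: 1:50 PM − 10:30 = 3:20 AM UTC on Nov 4.
Add 19 hours 19 minutes travel time → 10:39 PM UTC.
Dhaka is UTC+6:00, so local arrival = 10:39 PM + 6:00 = 4:39 AM on Nov 5.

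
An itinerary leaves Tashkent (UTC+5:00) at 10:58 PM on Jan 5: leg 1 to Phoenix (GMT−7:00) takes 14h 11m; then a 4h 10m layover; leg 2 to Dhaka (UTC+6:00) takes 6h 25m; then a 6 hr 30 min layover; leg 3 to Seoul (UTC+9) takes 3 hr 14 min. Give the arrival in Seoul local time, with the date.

Convert departure to UTC: 10:58 PM − 5:00 = 5:58 PM UTC on Jan 5.
Add 14 hours and 11 minutes leg 1 → 8:09 AM UTC (Jan 6).
Add 4 hours and 10 minutes layover in Phoenix → 12:19 PM UTC.
Add 6 hours 25 minutes leg 2 → 6:44 PM UTC.
Add 6 hours 30 minutes layover in Dhaka → 1:14 AM UTC (Jan 7).
Add 3 hours 14 minutes leg 3 → 4:28 AM UTC.
Seoul is UTC+9:00, so local arrival = 4:28 AM + 9:00 = 1:28 PM on Jan 7.

1:28 PM on January 7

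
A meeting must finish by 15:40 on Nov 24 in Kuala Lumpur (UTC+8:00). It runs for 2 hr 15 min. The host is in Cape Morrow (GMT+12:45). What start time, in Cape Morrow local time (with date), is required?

Target end time in UTC: 15:40 − 8:00 = 07:40 on Nov 24.
Subtract 2 hours 15 minutes → start 05:25 UTC on Nov 24.
Cape Morrow is UTC+12:45: 05:25 + 12:45 = 18:10 on Nov 24.

18:10 on Nov 24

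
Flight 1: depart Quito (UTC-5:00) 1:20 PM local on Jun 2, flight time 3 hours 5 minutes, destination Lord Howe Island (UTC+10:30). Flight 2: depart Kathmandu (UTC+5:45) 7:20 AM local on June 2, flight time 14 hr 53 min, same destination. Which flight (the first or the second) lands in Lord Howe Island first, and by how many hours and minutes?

Flight 1 in UTC: 1:20 PM + 5:00 = 6:20 PM on Jun 2.
+3 hours 5 minutes → arrive 9:25 PM UTC on Jun 2.
Flight 2 in UTC: 7:20 AM − 5:45 = 1:35 AM on Jun 2.
+14 hours 53 minutes → arrive 4:28 PM UTC on Jun 2.
Flight 2 lands earlier by 4 hours 57 minutes.

the second, by 4 hours 57 minutes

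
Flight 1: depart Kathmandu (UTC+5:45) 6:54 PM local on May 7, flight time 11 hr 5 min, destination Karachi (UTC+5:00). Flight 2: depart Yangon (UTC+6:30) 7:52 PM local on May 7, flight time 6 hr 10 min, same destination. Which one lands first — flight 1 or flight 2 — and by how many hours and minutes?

Flight 1 in UTC: 6:54 PM − 5:45 = 1:09 PM on May 7.
+11 hours and 5 minutes → arrive 12:14 AM UTC on May 8.
Flight 2 in UTC: 7:52 PM − 6:30 = 1:22 PM on May 7.
+6 hours 10 minutes → arrive 7:32 PM UTC on May 7.
Flight 2 lands earlier by 4 hours 42 minutes.

the second, by 4 hours 42 minutes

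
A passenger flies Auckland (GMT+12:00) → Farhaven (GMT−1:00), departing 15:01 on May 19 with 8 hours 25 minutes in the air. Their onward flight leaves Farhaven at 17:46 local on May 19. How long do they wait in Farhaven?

Convert departure to UTC: 15:01 − 12:00 = 03:01 UTC on May 19.
Add 8 hours 25 minutes flight time → 11:26 UTC.
Farhaven is UTC−1:00, so local arrival = 11:26 − 1:00 = 10:26 on May 19.
Layover = 17:46 − 10:26 = 7 hours 20 minutes.

7 hours 20 minutes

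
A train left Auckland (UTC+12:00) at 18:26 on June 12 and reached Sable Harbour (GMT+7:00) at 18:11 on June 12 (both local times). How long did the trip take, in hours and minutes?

Departure in UTC: 18:26 − 12:00 = 06:26 on Jun 12.
Arrival in UTC: 18:11 − 7:00 = 11:11 on Jun 12.
Elapsed = 11:11 − 06:26 = 4 hours 45 minutes.

4 hours 45 minutes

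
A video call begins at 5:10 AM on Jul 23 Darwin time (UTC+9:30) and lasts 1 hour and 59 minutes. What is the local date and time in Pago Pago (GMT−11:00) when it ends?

10:39 AM on July 22

Convert start to UTC: 5:10 AM − 9:30 = 7:40 PM UTC on Jul 22.
Add 1 hour and 59 minutes duration → 9:39 PM UTC.
Pago Pago is UTC−11:00, so local end time = 9:39 PM − 11:00 = 10:39 AM on Jul 22.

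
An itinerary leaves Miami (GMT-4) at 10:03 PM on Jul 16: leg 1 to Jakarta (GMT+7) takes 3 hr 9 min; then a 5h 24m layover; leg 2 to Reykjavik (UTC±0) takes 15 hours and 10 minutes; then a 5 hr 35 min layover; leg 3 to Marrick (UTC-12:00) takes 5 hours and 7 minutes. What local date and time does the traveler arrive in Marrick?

Convert departure to UTC: 10:03 PM + 4:00 = 2:03 AM UTC on Jul 17.
Add 3 hours 9 minutes leg 1 → 5:12 AM UTC.
Add 5 hours and 24 minutes layover in Jakarta → 10:36 AM UTC.
Add 15 hours and 10 minutes leg 2 → 1:46 AM UTC (Jul 18).
Add 5 hours and 35 minutes layover in Reykjavik → 7:21 AM UTC.
Add 5 hours 7 minutes leg 3 → 12:28 PM UTC.
Marrick is UTC−12:00, so local arrival = 12:28 PM − 12:00 = 12:28 AM on Jul 18.

12:28 AM on Jul 18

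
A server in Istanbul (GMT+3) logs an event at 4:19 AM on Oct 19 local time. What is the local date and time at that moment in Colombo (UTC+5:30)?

6:49 AM on October 19

In UTC: 4:19 AM − 3:00 = 1:19 AM on Oct 19.
Colombo is UTC+5:30: 1:19 AM + 5:30 = 6:49 AM on Oct 19.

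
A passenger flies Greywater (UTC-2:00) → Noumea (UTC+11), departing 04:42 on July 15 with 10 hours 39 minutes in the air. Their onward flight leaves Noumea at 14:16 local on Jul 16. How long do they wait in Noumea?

9 hours 55 minutes

Convert departure to UTC: 04:42 + 2:00 = 06:42 UTC on Jul 15.
Add 10 hours 39 minutes flight time → 17:21 UTC.
Noumea is UTC+11:00, so local arrival = 17:21 + 11:00 = 04:21 on Jul 16.
Layover = 14:16 − 04:21 = 9 hours 55 minutes.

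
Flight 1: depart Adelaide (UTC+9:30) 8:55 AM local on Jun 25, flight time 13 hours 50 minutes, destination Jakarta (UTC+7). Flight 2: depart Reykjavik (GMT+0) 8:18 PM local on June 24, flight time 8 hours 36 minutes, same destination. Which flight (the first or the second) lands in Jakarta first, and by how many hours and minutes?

Flight 1 in UTC: 8:55 AM − 9:30 = 11:25 PM on Jun 24.
+13 hours and 50 minutes → arrive 1:15 PM UTC on Jun 25.
Flight 2 departs at 8:18 PM UTC (Jun 24).
+8 hours 36 minutes → arrive 4:54 AM UTC on Jun 25.
Flight 2 lands earlier by 8 hours 21 minutes.

the second, by 8 hours 21 minutes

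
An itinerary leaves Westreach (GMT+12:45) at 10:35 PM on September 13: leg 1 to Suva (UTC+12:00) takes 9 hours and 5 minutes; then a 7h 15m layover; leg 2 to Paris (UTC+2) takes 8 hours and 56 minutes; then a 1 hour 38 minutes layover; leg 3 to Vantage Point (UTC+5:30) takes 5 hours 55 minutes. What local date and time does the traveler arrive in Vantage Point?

12:09 AM on Sep 15

Convert departure to UTC: 10:35 PM − 12:45 = 9:50 AM UTC on Sep 13.
Add 9 hours 5 minutes leg 1 → 6:55 PM UTC.
Add 7 hours 15 minutes layover in Suva → 2:10 AM UTC (Sep 14).
Add 8 hours and 56 minutes leg 2 → 11:06 AM UTC.
Add 1 hour 38 minutes layover in Paris → 12:44 PM UTC.
Add 5 hours 55 minutes leg 3 → 6:39 PM UTC.
Vantage Point is UTC+5:30, so local arrival = 6:39 PM + 5:30 = 12:09 AM on Sep 15.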